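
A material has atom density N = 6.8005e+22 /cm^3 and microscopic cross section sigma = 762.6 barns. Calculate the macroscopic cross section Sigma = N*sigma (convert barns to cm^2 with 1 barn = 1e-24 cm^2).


Sigma = N * sigma_barns * 1e-24
Sigma = 6.8005e+22 * 762.6 * 1e-24
Sigma = 51.861 /cm

51.861


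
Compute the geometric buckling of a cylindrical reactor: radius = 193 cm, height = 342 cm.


B^2 = (2.405/R)^2 + (pi/H)^2
B^2 = (2.405/193)^2 + (pi/342)^2
B^2 = 2.3966e-04 /cm^2

2.3966e-04


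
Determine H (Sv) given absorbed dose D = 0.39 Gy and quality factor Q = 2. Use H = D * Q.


H = D * Q
H = 0.39 * 2
H = 0.78000 Sv

0.78000


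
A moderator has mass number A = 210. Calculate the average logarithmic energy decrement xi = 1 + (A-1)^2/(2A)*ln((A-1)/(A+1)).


xi = 1 + (A-1)^2/(2A) * ln((A-1)/(A+1))
xi = 1 + (210-1)^2/(2*210) * ln((210-1)/(210 +1))
xi = 0.0094936

0.0094936


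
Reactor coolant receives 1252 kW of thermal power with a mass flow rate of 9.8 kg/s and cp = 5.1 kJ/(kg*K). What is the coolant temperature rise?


dT = Q / (m_dot * cp)
dT = 1252 / (9.8 * 5.1)
dT = 25.050 C

25.050


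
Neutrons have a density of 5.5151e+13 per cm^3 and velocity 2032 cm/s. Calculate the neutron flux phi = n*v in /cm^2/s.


phi = n * v
phi = 5.5151e+13 * 2032
phi = 1.1207e+17 /cm^2/s

1.1207e+17


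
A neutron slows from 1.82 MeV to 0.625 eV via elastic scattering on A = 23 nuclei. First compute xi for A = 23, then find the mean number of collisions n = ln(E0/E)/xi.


xi = 1 + (A-1)^2/(2A)*ln((A-1)/(A+1)) = 0.08448899 (for A = 23)
n = ln(E0/E) / xi
n = ln(1.82e6 / 0.625) / 0.08448899
n = ln(2.912000e+06) / 0.08448899 = 176.17

176.17


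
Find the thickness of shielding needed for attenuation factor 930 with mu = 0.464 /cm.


x = ln(factor) / mu
x = ln(930) / 0.464
x = 14.731 cm

14.731


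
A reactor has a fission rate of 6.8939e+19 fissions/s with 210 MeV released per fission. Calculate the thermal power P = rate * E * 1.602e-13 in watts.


P = fission_rate * E_MeV * 1.602e-13
P = 6.8939e+19 * 210 * 1.602e-13
P = 2.3192e+09 W

2.3192e+09


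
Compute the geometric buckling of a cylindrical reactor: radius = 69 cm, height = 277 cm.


B^2 = (2.405/R)^2 + (pi/H)^2
B^2 = (2.405/69)^2 + (pi/277)^2
B^2 = 0.0013435 /cm^2

0.0013435


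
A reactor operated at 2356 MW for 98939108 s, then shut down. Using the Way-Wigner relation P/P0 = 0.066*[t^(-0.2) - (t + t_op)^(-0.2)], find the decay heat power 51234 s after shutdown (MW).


P/P0 = 0.066 * [t^(-0.2) - (t + t_op)^(-0.2)]
P/P0 = 0.066 * [51234^(-0.2) - (51234 + 98939108)^(-0.2)]
P/P0 = 0.066 * [0.1143111 - 0.02516990] = 0.005883319
P = 2356 * 0.005883319 = 13.861 MW

13.861


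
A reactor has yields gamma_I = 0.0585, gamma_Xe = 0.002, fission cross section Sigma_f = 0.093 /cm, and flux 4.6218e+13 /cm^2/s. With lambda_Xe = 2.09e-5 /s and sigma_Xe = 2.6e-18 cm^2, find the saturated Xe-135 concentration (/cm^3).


Xe_eq = (gamma_I + gamma_Xe) * Sigma_f * phi / (lambda_Xe + sigma_Xe * phi)
Numerator = (0.0585 + 0.002) * 0.093 * 4.6218e+13 = 2.600456e+11
Denominator = 2.09e-5 + 2.6e-18 * 4.6218e+13 = 1.410668e-04
Xe_eq = 2.600456e+11 / 1.410668e-04 = 1.8434e+15 /cm^3

1.8434e+15


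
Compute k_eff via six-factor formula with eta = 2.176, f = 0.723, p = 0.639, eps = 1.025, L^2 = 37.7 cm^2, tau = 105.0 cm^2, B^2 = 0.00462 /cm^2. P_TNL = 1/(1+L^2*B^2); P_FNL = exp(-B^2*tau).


k_inf = eta*f*p*eps = 2.176*0.723*0.639*1.025 = 1.030438
P_TNL = 1/(1 + L^2*B^2) = 1/(1 + 37.7*0.00462) = 0.8516625
P_FNL = exp(-B^2*tau) = exp(-0.00462*105.0) = 0.6156356
k_eff = k_inf * P_TNL * P_FNL = 1.030438 * 0.8516625 * 0.6156356
k_eff = 0.54027

0.54027


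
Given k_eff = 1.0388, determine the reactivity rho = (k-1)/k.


rho = (k_eff - 1) / k_eff
rho = (1.0388 - 1) / 1.0388
rho = 0.037351

0.037351


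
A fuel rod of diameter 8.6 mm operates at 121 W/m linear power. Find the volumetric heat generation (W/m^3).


r = D / 2 / 1000 = 8.6 / 2 / 1000 = 0.0043 m
q''' = q' / (pi * r^2)
q''' = 121 / (pi * 0.0043^2)
q''' = 2.0830e+06 W/m^3

2.0830e+06


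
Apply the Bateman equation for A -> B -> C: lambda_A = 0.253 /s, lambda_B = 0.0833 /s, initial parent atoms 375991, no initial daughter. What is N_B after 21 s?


N_B(t) = lambda_A * N_A0 / (lambda_B - lambda_A) * [exp(-lambda_A*t) - exp(-lambda_B*t)]
exp(-0.253*21) = 0.004927123; exp(-0.0833*21) = 0.1738956
N_B = 0.253 * 375991 / (0.0833 - 0.253) * (0.004927123 - 0.1738956)
N_B = 94716

94716


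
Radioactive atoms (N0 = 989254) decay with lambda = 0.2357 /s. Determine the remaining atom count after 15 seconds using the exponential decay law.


N = N0 * exp(-lambda * t)
N = 989254 * exp(-0.2357 * 15)
N = 28831

28831


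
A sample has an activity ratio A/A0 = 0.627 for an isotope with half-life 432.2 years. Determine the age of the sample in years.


lambda = ln(2) / t_half = ln(2) / 432.2 = 0.001603765 /yr
t = -ln(A/A0) / lambda
t = -ln(0.627) / 0.001603765
t = 291.07 yr

291.07


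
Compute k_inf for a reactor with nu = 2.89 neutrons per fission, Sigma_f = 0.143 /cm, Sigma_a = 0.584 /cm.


k_inf = nu * Sigma_f / Sigma_a
k_inf = 2.89 * 0.143 / 0.584
k_inf = 0.70765

0.70765


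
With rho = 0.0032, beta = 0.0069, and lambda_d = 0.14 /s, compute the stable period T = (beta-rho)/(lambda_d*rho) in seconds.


T = (beta - rho) / (lambda_d * rho)
T = (0.0069 - 0.0032) / (0.14 * 0.0032)
T = 8.2589 s

8.2589


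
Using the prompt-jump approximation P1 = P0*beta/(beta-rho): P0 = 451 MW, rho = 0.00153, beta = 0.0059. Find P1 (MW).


P1/P0 = beta / (beta - rho)
P1/P0 = 0.0059 / (0.0059 - 0.00153) = 1.350114
P1 = 451 * 1.350114 = 608.90 MW

608.90


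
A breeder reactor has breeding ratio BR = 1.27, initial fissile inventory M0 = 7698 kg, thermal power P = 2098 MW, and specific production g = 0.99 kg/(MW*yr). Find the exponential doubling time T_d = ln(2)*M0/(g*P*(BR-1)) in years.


Breeding gain G = BR - 1 = 1.27 - 1 = 0.27
Fissile production rate = g * P * G = 0.99 * 2098 * 0.27 = 560.7954 kg/yr
T_d = ln(2) * M0 / (g * P * G)
T_d = ln(2) * 7698 / 560.7954 = 9.5148 yr

9.5148


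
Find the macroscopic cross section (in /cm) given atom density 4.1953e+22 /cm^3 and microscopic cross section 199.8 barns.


Sigma = N * sigma_barns * 1e-24
Sigma = 4.1953e+22 * 199.8 * 1e-24
Sigma = 8.3822 /cm

8.3822


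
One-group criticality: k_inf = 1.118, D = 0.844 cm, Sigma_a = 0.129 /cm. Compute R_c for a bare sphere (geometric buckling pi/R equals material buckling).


L^2 = D / Sigma_a = 0.844 / 0.129 = 6.542636 cm^2
B_m^2 = (k_inf - 1) / L^2 = (1.118 - 1) / 6.542636 = 0.01803554 /cm^2
For a bare sphere: B_g = pi/R, so R_c = pi / sqrt(B_m^2)
R_c = pi / sqrt(0.01803554) = 23.393 cm

23.393


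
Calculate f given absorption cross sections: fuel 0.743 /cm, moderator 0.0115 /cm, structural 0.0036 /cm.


f = Sigma_a_fuel / (Sigma_a_fuel + Sigma_a_mod + Sigma_a_other)
f = 0.743 / (0.743 + 0.0115 + 0.0036)
f = 0.98008

0.98008


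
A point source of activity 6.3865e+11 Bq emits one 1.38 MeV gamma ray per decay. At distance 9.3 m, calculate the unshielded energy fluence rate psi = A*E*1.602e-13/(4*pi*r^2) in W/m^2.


psi = A * E * 1.602e-13 / (4*pi*r^2)
psi = 6.3865e+11 * 1.38 * 1.602e-13 / (4*pi*9.3^2)
psi = 1.2991e-04 W/m^2

1.2991e-04


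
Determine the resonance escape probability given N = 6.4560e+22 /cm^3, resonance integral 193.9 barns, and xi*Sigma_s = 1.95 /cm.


p = exp(-N * I * 1e-24 / (xi*Sigma_s))
p = exp(-6.4560e+22 * 193.9 * 1e-24 / 1.95)
p = 0.0016293

0.0016293


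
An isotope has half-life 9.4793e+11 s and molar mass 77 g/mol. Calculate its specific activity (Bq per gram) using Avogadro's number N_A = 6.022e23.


lambda = ln(2) / t_half = ln(2) / 9.4793e+11 = 7.312219e-13 /s
SA = lambda * N_A / M
SA = 7.312219e-13 * 6.022e23 / 77
SA = 5.7187e+09 Bq/g

5.7187e+09


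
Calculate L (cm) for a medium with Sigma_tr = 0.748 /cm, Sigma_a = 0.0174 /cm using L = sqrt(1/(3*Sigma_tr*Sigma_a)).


D = 1 / (3 * Sigma_tr) = 1 / (3 * 0.748) = 0.4456328 cm
L = sqrt(D / Sigma_a)
L = sqrt(0.4456328 / 0.0174)
L = 5.0607 cm

5.0607


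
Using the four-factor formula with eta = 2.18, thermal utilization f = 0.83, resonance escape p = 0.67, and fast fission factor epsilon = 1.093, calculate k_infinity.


k_inf = eta * f * p * epsilon
k_inf = 2.18 * 0.83 * 0.67 * 1.093
k_inf = 1.3250

1.3250


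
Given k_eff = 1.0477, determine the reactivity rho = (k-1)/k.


rho = (k_eff - 1) / k_eff
rho = (1.0477 - 1) / 1.0477
rho = 0.045528

0.045528


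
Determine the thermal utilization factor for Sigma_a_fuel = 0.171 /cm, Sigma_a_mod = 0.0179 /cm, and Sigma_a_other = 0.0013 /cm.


f = Sigma_a_fuel / (Sigma_a_fuel + Sigma_a_mod + Sigma_a_other)
f = 0.171 / (0.171 + 0.0179 + 0.0013)
f = 0.89905

0.89905


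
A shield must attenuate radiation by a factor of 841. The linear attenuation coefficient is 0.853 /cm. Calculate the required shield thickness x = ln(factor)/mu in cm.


x = ln(factor) / mu
x = ln(841) / 0.853
x = 7.8952 cm

7.8952


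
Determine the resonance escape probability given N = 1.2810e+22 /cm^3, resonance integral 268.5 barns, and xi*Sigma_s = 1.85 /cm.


p = exp(-N * I * 1e-24 / (xi*Sigma_s))
p = exp(-1.2810e+22 * 268.5 * 1e-24 / 1.85)
p = 0.15580

0.15580


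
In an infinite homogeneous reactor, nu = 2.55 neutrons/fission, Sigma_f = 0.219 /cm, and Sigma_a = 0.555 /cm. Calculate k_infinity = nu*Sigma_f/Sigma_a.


k_inf = nu * Sigma_f / Sigma_a
k_inf = 2.55 * 0.219 / 0.555
k_inf = 1.0062

1.0062


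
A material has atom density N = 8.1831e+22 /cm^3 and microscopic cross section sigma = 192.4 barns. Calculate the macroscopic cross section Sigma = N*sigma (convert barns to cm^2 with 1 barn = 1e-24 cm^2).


Sigma = N * sigma_barns * 1e-24
Sigma = 8.1831e+22 * 192.4 * 1e-24
Sigma = 15.744 /cm

15.744


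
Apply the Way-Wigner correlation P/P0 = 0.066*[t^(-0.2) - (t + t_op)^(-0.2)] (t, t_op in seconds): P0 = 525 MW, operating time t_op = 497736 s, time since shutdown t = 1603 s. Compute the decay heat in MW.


P/P0 = 0.066 * [t^(-0.2) - (t + t_op)^(-0.2)]
P/P0 = 0.066 * [1603^(-0.2) - (1603 + 497736)^(-0.2)]
P/P0 = 0.066 * [0.2285669 - 0.07249714] = 0.01030060
P = 525 * 0.01030060 = 5.4078 MW

5.4078


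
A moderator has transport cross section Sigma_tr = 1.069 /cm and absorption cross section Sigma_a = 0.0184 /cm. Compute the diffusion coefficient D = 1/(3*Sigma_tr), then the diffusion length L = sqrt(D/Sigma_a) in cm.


D = 1 / (3 * Sigma_tr) = 1 / (3 * 1.069) = 0.3118179 cm
L = sqrt(D / Sigma_a)
L = sqrt(0.3118179 / 0.0184)
L = 4.1166 cm

4.1166


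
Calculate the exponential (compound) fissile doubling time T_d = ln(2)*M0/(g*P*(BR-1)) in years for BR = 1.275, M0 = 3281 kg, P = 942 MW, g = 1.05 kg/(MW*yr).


Breeding gain G = BR - 1 = 1.275 - 1 = 0.275
Fissile production rate = g * P * G = 1.05 * 942 * 0.275 = 272.0025 kg/yr
T_d = ln(2) * M0 / (g * P * G)
T_d = ln(2) * 3281 / 272.0025 = 8.3610 yr

8.3610


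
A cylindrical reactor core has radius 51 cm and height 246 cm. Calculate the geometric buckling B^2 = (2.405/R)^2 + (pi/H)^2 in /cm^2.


B^2 = (2.405/R)^2 + (pi/H)^2
B^2 = (2.405/51)^2 + (pi/246)^2
B^2 = 0.0023869 /cm^2

0.0023869


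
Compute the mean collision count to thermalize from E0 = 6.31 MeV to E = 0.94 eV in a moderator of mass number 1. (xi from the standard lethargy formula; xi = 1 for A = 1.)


xi = 1 + (A-1)^2/(2A)*ln((A-1)/(A+1)) = 1 (for A = 1)
n = ln(E0/E) / xi
n = ln(6.31e6 / 0.94) / 1
n = ln(6.712766e+06) / 1 = 15.720

15.720


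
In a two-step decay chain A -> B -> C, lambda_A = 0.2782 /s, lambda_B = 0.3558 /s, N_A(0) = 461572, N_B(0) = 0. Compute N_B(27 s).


N_B(t) = lambda_A * N_A0 / (lambda_B - lambda_A) * [exp(-lambda_A*t) - exp(-lambda_B*t)]
exp(-0.2782*27) = 5.468150e-04; exp(-0.3558*27) = 6.728320e-05
N_B = 0.2782 * 461572 / (0.3558 - 0.2782) * (5.468150e-04 - 6.728320e-05)
N_B = 793.51

793.51


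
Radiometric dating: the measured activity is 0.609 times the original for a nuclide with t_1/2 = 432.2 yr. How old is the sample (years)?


lambda = ln(2) / t_half = ln(2) / 432.2 = 0.001603765 /yr
t = -ln(A/A0) / lambda
t = -ln(0.609) / 0.001603765
t = 309.23 yr

309.23


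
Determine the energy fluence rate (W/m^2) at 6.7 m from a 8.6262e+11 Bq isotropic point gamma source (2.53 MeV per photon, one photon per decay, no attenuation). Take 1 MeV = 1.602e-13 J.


psi = A * E * 1.602e-13 / (4*pi*r^2)
psi = 8.6262e+11 * 2.53 * 1.602e-13 / (4*pi*6.7^2)
psi = 6.1979e-04 W/m^2

6.1979e-04


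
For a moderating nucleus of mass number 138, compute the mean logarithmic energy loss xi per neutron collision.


xi = 1 + (A-1)^2/(2A) * ln((A-1)/(A+1))
xi = 1 + (138-1)^2/(2*138) * ln((138-1)/(138 +1))
xi = 0.014423

0.014423


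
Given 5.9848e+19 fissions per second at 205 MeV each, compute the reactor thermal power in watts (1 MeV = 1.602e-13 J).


P = fission_rate * E_MeV * 1.602e-13
P = 5.9848e+19 * 205 * 1.602e-13
P = 1.9655e+09 W

1.9655e+09


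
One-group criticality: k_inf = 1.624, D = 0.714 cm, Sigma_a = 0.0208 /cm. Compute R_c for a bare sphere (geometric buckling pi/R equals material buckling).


L^2 = D / Sigma_a = 0.714 / 0.0208 = 34.32692 cm^2
B_m^2 = (k_inf - 1) / L^2 = (1.624 - 1) / 34.32692 = 0.01817815 /cm^2
For a bare sphere: B_g = pi/R, so R_c = pi / sqrt(B_m^2)
R_c = pi / sqrt(0.01817815) = 23.301 cm

23.301


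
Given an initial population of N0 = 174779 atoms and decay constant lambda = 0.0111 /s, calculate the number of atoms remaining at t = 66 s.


N = N0 * exp(-lambda * t)
N = 174779 * exp(-0.0111 * 66)
N = 84009

84009


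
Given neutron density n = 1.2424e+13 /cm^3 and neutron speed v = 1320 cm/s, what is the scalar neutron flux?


phi = n * v
phi = 1.2424e+13 * 1320
phi = 1.6400e+16 /cm^2/s

1.6400e+16


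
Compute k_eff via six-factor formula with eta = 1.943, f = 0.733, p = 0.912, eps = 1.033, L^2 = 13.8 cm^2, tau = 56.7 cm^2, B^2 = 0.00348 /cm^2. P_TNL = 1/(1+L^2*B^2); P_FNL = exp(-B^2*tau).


k_inf = eta*f*p*eps = 1.943*0.733*0.912*1.033 = 1.341751
P_TNL = 1/(1 + L^2*B^2) = 1/(1 + 13.8*0.00348) = 0.9541766
P_FNL = exp(-B^2*tau) = exp(-0.00348*56.7) = 0.8209312
k_eff = k_inf * P_TNL * P_FNL = 1.341751 * 0.9541766 * 0.8209312
k_eff = 1.0510

1.0510


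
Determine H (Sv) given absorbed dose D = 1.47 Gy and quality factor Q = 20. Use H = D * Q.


H = D * Q
H = 1.47 * 20
H = 29.400 Sv

29.400


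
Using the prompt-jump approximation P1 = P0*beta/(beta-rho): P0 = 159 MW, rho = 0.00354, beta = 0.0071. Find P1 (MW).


P1/P0 = beta / (beta - rho)
P1/P0 = 0.0071 / (0.0071 - 0.00354) = 1.994382
P1 = 159 * 1.994382 = 317.11 MW

317.11


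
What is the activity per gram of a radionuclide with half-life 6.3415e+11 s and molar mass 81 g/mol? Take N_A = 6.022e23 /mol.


lambda = ln(2) / t_half = ln(2) / 6.3415e+11 = 1.093033e-12 /s
SA = lambda * N_A / M
SA = 1.093033e-12 * 6.022e23 / 81
SA = 8.1262e+09 Bq/g

8.1262e+09


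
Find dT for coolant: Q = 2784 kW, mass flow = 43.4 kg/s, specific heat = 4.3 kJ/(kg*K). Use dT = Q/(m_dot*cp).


dT = Q / (m_dot * cp)
dT = 2784 / (43.4 * 4.3)
dT = 14.918 C

14.918


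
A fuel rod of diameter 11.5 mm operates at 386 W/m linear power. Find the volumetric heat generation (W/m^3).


r = D / 2 / 1000 = 11.5 / 2 / 1000 = 0.00575 m
q''' = q' / (pi * r^2)
q''' = 386 / (pi * 0.00575^2)
q''' = 3.7162e+06 W/m^3

3.7162e+06


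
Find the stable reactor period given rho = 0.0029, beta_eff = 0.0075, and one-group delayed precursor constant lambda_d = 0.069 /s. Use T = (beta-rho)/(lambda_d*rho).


T = (beta - rho) / (lambda_d * rho)
T = (0.0075 - 0.0029) / (0.069 * 0.0029)
T = 22.989 s

22.989


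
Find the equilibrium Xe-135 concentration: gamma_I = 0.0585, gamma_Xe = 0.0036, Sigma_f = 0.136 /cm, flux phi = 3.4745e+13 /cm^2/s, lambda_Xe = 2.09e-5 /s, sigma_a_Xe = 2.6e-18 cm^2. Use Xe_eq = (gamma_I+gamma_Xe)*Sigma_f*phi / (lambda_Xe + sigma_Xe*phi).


Xe_eq = (gamma_I + gamma_Xe) * Sigma_f * phi / (lambda_Xe + sigma_Xe * phi)
Numerator = (0.0585 + 0.0036) * 0.136 * 3.4745e+13 = 2.934424e+11
Denominator = 2.09e-5 + 2.6e-18 * 3.4745e+13 = 1.112370e-04
Xe_eq = 2.934424e+11 / 1.112370e-04 = 2.6380e+15 /cm^3

2.6380e+15


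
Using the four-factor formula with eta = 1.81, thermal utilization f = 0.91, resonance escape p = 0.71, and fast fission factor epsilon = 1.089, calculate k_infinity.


k_inf = eta * f * p * epsilon
k_inf = 1.81 * 0.91 * 0.71 * 1.089
k_inf = 1.2735

1.2735


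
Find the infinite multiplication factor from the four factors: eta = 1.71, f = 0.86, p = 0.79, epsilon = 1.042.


k_inf = eta * f * p * epsilon
k_inf = 1.71 * 0.86 * 0.79 * 1.042
k_inf = 1.2106

1.2106


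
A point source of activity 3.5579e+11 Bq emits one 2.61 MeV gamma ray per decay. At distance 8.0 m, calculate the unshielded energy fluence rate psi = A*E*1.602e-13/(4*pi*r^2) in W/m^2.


psi = A * E * 1.602e-13 / (4*pi*r^2)
psi = 3.5579e+11 * 2.61 * 1.602e-13 / (4*pi*8.0^2)
psi = 1.8497e-04 W/m^2

1.8497e-04


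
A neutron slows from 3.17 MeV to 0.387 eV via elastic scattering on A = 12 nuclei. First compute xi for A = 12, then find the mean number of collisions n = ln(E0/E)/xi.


xi = 1 + (A-1)^2/(2A)*ln((A-1)/(A+1)) = 0.1577690 (for A = 12)
n = ln(E0/E) / xi
n = ln(3.17e6 / 0.387) / 0.1577690
n = ln(8.191214e+06) / 0.1577690 = 100.90

100.90


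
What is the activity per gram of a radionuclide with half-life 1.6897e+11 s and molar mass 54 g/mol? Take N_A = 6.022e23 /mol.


lambda = ln(2) / t_half = ln(2) / 1.6897e+11 = 4.102191e-12 /s
SA = lambda * N_A / M
SA = 4.102191e-12 * 6.022e23 / 54
SA = 4.5747e+10 Bq/g

4.5747e+10


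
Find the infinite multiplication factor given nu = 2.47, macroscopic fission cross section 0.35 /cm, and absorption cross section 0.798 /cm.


k_inf = nu * Sigma_f / Sigma_a
k_inf = 2.47 * 0.35 / 0.798
k_inf = 1.0833

1.0833


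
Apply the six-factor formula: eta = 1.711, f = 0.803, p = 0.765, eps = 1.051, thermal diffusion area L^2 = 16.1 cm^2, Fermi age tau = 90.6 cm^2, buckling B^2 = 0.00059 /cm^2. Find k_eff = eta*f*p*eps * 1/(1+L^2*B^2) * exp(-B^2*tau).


k_inf = eta*f*p*eps = 1.711*0.803*0.765*1.051 = 1.104663
P_TNL = 1/(1 + L^2*B^2) = 1/(1 + 16.1*0.00059) = 0.9905904
P_FNL = exp(-B^2*tau) = exp(-0.00059*90.6) = 0.9479495
k_eff = k_inf * P_TNL * P_FNL = 1.104663 * 0.9905904 * 0.9479495
k_eff = 1.0373

1.0373


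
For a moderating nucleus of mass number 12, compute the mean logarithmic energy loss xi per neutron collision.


xi = 1 + (A-1)^2/(2A) * ln((A-1)/(A+1))
xi = 1 + (12-1)^2/(2*12) * ln((12-1)/(12 +1))
xi = 0.15777

0.15777


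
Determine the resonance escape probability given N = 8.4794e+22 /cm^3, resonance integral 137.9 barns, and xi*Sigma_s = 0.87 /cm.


p = exp(-N * I * 1e-24 / (xi*Sigma_s))
p = exp(-8.4794e+22 * 137.9 * 1e-24 / 0.87)
p = 1.4552e-06

1.4552e-06


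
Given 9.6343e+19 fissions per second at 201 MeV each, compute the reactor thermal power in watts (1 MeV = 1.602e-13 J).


P = fission_rate * E_MeV * 1.602e-13
P = 9.6343e+19 * 201 * 1.602e-13
P = 3.1023e+09 W

3.1023e+09


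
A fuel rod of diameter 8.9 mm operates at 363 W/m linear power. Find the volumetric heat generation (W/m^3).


r = D / 2 / 1000 = 8.9 / 2 / 1000 = 0.00445 m
q''' = q' / (pi * r^2)
q''' = 363 / (pi * 0.00445^2)
q''' = 5.8349e+06 W/m^3

5.8349e+06


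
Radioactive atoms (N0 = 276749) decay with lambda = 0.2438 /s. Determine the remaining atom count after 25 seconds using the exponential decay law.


N = N0 * exp(-lambda * t)
N = 276749 * exp(-0.2438 * 25)
N = 623.82

623.82


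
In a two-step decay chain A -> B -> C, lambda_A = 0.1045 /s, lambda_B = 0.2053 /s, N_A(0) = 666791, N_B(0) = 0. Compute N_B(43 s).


N_B(t) = lambda_A * N_A0 / (lambda_B - lambda_A) * [exp(-lambda_A*t) - exp(-lambda_B*t)]
exp(-0.1045*43) = 0.01118144; exp(-0.2053*43) = 1.465857e-04
N_B = 0.1045 * 666791 / (0.2053 - 0.1045) * (0.01118144 - 1.465857e-04)
N_B = 7628.0

7628.0


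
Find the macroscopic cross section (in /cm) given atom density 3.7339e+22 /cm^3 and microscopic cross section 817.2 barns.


Sigma = N * sigma_barns * 1e-24
Sigma = 3.7339e+22 * 817.2 * 1e-24
Sigma = 30.513 /cm

30.513


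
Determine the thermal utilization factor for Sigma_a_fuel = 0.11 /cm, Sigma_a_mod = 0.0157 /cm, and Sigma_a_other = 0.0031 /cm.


f = Sigma_a_fuel / (Sigma_a_fuel + Sigma_a_mod + Sigma_a_other)
f = 0.11 / (0.11 + 0.0157 + 0.0031)
f = 0.85404

0.85404


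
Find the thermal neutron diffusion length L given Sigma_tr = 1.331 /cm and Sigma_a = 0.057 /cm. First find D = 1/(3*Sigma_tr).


D = 1 / (3 * Sigma_tr) = 1 / (3 * 1.331) = 0.2504383 cm
L = sqrt(D / Sigma_a)
L = sqrt(0.2504383 / 0.057)
L = 2.0961 cm

2.0961


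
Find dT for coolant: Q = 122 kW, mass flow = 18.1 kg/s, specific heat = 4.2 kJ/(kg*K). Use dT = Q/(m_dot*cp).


dT = Q / (m_dot * cp)
dT = 122 / (18.1 * 4.2)
dT = 1.6048 C

1.6048


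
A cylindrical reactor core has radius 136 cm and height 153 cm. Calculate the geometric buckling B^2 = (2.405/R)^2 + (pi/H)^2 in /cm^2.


B^2 = (2.405/R)^2 + (pi/H)^2
B^2 = (2.405/136)^2 + (pi/153)^2
B^2 = 7.3433e-04 /cm^2

7.3433e-04


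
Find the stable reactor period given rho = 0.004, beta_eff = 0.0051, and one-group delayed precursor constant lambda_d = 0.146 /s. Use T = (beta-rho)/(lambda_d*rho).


T = (beta - rho) / (lambda_d * rho)
T = (0.0051 - 0.004) / (0.146 * 0.004)
T = 1.8836 s

1.8836


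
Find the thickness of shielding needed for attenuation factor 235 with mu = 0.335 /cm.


x = ln(factor) / mu
x = ln(235) / 0.335
x = 16.297 cm

16.297


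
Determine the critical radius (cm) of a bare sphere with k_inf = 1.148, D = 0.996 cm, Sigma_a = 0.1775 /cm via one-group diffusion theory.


L^2 = D / Sigma_a = 0.996 / 0.1775 = 5.611268 cm^2
B_m^2 = (k_inf - 1) / L^2 = (1.148 - 1) / 5.611268 = 0.02637550 /cm^2
For a bare sphere: B_g = pi/R, so R_c = pi / sqrt(B_m^2)
R_c = pi / sqrt(0.02637550) = 19.344 cm

19.344


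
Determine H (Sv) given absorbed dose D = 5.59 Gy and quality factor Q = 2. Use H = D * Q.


H = D * Q
H = 5.59 * 2
H = 11.180 Sv

11.180


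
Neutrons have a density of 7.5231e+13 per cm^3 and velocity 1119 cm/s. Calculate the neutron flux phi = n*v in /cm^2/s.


phi = n * v
phi = 7.5231e+13 * 1119
phi = 8.4183e+16 /cm^2/s

8.4183e+16


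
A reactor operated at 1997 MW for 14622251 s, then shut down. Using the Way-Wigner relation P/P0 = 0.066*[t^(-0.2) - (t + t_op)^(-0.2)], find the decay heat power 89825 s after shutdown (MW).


P/P0 = 0.066 * [t^(-0.2) - (t + t_op)^(-0.2)]
P/P0 = 0.066 * [89825^(-0.2) - (89825 + 14622251)^(-0.2)]
P/P0 = 0.066 * [0.1021693 - 0.03685235] = 0.004310919
P = 1997 * 0.004310919 = 8.6089 MW

8.6089


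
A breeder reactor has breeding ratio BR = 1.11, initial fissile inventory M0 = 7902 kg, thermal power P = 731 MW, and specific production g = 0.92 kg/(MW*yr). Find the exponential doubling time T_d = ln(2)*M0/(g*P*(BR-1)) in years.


Breeding gain G = BR - 1 = 1.11 - 1 = 0.11
Fissile production rate = g * P * G = 0.92 * 731 * 0.11 = 73.9772 kg/yr
T_d = ln(2) * M0 / (g * P * G)
T_d = ln(2) * 7902 / 73.9772 = 74.040 yr

74.040


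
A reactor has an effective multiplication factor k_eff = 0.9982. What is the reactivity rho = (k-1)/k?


rho = (k_eff - 1) / k_eff
rho = (0.9982 - 1) / 0.9982
rho = -0.0018032

-0.0018032


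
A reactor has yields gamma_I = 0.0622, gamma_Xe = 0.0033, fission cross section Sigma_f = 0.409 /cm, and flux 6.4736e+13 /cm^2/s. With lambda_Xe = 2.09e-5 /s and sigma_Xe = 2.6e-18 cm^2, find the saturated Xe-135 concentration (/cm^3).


Xe_eq = (gamma_I + gamma_Xe) * Sigma_f * phi / (lambda_Xe + sigma_Xe * phi)
Numerator = (0.0622 + 0.0033) * 0.409 * 6.4736e+13 = 1.734245e+12
Denominator = 2.09e-5 + 2.6e-18 * 6.4736e+13 = 1.892136e-04
Xe_eq = 1.734245e+12 / 1.892136e-04 = 9.1655e+15 /cm^3

9.1655e+15


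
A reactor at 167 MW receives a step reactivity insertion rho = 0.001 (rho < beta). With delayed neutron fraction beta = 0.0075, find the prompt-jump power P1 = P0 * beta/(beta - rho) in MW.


P1/P0 = beta / (beta - rho)
P1/P0 = 0.0075 / (0.0075 - 0.001) = 1.153846
P1 = 167 * 1.153846 = 192.69 MW

192.69


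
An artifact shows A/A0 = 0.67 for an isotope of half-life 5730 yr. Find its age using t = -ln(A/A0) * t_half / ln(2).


lambda = ln(2) / t_half = ln(2) / 5730 = 1.209681e-04 /yr
t = -ln(A/A0) / lambda
t = -ln(0.67) / 1.209681e-04
t = 3310.6 yr

3310.6


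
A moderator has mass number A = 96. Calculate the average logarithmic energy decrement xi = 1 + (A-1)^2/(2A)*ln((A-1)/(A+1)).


xi = 1 + (A-1)^2/(2A) * ln((A-1)/(A+1))
xi = 1 + (96-1)^2/(2*96) * ln((96-1)/(96 +1))
xi = 0.020689

0.020689


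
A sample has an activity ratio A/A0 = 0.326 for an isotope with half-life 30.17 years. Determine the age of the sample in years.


lambda = ln(2) / t_half = ln(2) / 30.17 = 0.02297472 /yr
t = -ln(A/A0) / lambda
t = -ln(0.326) / 0.02297472
t = 48.787 yr

48.787


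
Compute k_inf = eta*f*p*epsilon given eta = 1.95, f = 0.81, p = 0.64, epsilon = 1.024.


k_inf = eta * f * p * epsilon
k_inf = 1.95 * 0.81 * 0.64 * 1.024
k_inf = 1.0351

1.0351


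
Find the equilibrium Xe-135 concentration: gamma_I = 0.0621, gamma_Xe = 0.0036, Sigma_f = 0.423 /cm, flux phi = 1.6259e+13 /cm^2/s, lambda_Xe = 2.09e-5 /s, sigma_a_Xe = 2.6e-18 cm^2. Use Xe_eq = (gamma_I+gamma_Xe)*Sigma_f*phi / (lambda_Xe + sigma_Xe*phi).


Xe_eq = (gamma_I + gamma_Xe) * Sigma_f * phi / (lambda_Xe + sigma_Xe * phi)
Numerator = (0.0621 + 0.0036) * 0.423 * 1.6259e+13 = 4.518555e+11
Denominator = 2.09e-5 + 2.6e-18 * 1.6259e+13 = 6.317340e-05
Xe_eq = 4.518555e+11 / 6.317340e-05 = 7.1526e+15 /cm^3

7.1526e+15


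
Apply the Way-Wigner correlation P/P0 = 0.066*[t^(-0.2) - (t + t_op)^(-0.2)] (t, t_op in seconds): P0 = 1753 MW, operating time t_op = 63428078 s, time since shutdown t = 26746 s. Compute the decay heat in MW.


P/P0 = 0.066 * [t^(-0.2) - (t + t_op)^(-0.2)]
P/P0 = 0.066 * [26746^(-0.2) - (26746 + 63428078)^(-0.2)]
P/P0 = 0.066 * [0.1301812 - 0.02751104] = 0.006776231
P = 1753 * 0.006776231 = 11.879 MW

11.879


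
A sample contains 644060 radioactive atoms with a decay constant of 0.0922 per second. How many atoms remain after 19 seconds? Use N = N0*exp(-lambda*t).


N = N0 * exp(-lambda * t)
N = 644060 * exp(-0.0922 * 19)
N = 111720

111720


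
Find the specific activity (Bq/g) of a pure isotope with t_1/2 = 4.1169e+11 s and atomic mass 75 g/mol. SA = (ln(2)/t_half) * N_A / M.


lambda = ln(2) / t_half = ln(2) / 4.1169e+11 = 1.683663e-12 /s
SA = lambda * N_A / M
SA = 1.683663e-12 * 6.022e23 / 75
SA = 1.3519e+10 Bq/g

1.3519e+10


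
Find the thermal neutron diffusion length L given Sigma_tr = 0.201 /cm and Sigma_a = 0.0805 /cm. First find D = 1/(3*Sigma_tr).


D = 1 / (3 * Sigma_tr) = 1 / (3 * 0.201) = 1.658375 cm
L = sqrt(D / Sigma_a)
L = sqrt(1.658375 / 0.0805)
L = 4.5388 cm

4.5388


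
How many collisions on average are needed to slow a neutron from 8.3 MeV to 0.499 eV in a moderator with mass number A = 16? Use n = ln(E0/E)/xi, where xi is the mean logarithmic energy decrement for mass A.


xi = 1 + (A-1)^2/(2A)*ln((A-1)/(A+1)) = 0.1199467 (for A = 16)
n = ln(E0/E) / xi
n = ln(8.3e6 / 0.499) / 0.1199467
n = ln(1.663327e+07) / 0.1199467 = 138.62

138.62


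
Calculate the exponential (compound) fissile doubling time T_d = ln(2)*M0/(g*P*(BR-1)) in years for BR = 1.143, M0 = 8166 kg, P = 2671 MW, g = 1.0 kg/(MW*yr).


Breeding gain G = BR - 1 = 1.143 - 1 = 0.143
Fissile production rate = g * P * G = 1.0 * 2671 * 0.143 = 381.953 kg/yr
T_d = ln(2) * M0 / (g * P * G)
T_d = ln(2) * 8166 / 381.953 = 14.819 yr

14.819


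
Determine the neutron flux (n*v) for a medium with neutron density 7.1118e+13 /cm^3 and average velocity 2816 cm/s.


phi = n * v
phi = 7.1118e+13 * 2816
phi = 2.0027e+17 /cm^2/s

2.0027e+17


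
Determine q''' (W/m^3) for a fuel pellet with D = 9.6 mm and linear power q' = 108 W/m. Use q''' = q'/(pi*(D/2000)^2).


r = D / 2 / 1000 = 9.6 / 2 / 1000 = 0.0048 m
q''' = q' / (pi * r^2)
q''' = 108 / (pi * 0.0048^2)
q''' = 1.4921e+06 W/m^3

1.4921e+06


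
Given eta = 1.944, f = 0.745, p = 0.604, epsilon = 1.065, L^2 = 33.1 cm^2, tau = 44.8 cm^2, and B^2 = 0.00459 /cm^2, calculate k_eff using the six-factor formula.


k_inf = eta*f*p*eps = 1.944*0.745*0.604*1.065 = 0.9316206
P_TNL = 1/(1 + L^2*B^2) = 1/(1 + 33.1*0.00459) = 0.8681091
P_FNL = exp(-B^2*tau) = exp(-0.00459*44.8) = 0.8141326
k_eff = k_inf * P_TNL * P_FNL = 0.9316206 * 0.8681091 * 0.8141326
k_eff = 0.65843

0.65843


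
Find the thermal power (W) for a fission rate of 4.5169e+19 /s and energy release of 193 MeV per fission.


P = fission_rate * E_MeV * 1.602e-13
P = 4.5169e+19 * 193 * 1.602e-13
P = 1.3966e+09 W

1.3966e+09


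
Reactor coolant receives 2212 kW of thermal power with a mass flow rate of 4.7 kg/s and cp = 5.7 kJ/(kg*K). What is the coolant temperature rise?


dT = Q / (m_dot * cp)
dT = 2212 / (4.7 * 5.7)
dT = 82.568 C

82.568


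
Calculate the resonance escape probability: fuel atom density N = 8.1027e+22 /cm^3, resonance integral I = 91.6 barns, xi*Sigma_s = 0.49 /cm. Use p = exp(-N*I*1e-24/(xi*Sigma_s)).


p = exp(-N * I * 1e-24 / (xi*Sigma_s))
p = exp(-8.1027e+22 * 91.6 * 1e-24 / 0.49)
p = 2.6406e-07

2.6406e-07


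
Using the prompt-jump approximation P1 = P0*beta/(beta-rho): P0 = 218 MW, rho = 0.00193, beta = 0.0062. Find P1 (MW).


P1/P0 = beta / (beta - rho)
P1/P0 = 0.0062 / (0.0062 - 0.00193) = 1.451991
P1 = 218 * 1.451991 = 316.53 MW

316.53


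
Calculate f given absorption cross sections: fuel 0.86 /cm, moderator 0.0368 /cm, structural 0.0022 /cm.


f = Sigma_a_fuel / (Sigma_a_fuel + Sigma_a_mod + Sigma_a_other)
f = 0.86 / (0.86 + 0.0368 + 0.0022)
f = 0.95662

0.95662


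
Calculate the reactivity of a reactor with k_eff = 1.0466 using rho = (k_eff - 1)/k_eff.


rho = (k_eff - 1) / k_eff
rho = (1.0466 - 1) / 1.0466
rho = 0.044525

0.044525


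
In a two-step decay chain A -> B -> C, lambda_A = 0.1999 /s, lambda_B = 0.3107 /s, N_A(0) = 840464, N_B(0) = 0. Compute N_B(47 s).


N_B(t) = lambda_A * N_A0 / (lambda_B - lambda_A) * [exp(-lambda_A*t) - exp(-lambda_B*t)]
exp(-0.1999*47) = 8.311378e-05; exp(-0.3107*47) = 4.550311e-07
N_B = 0.1999 * 840464 / (0.3107 - 0.1999) * (8.311378e-05 - 4.550311e-07)
N_B = 125.34

125.34


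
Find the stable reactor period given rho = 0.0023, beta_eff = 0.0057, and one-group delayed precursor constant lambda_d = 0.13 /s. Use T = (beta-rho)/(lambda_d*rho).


T = (beta - rho) / (lambda_d * rho)
T = (0.0057 - 0.0023) / (0.13 * 0.0023)
T = 11.371 s

11.371


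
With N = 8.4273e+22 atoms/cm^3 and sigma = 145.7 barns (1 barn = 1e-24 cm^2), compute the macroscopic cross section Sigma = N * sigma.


Sigma = N * sigma_barns * 1e-24
Sigma = 8.4273e+22 * 145.7 * 1e-24
Sigma = 12.279 /cm

12.279


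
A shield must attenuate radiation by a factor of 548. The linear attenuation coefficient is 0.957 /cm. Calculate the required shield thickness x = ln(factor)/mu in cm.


x = ln(factor) / mu
x = ln(548) / 0.957
x = 6.5896 cm

6.5896


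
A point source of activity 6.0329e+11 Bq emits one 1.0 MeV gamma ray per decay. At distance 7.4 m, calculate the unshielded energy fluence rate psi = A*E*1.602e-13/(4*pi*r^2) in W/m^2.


psi = A * E * 1.602e-13 / (4*pi*r^2)
psi = 6.0329e+11 * 1.0 * 1.602e-13 / (4*pi*7.4^2)
psi = 1.4045e-04 W/m^2

1.4045e-04


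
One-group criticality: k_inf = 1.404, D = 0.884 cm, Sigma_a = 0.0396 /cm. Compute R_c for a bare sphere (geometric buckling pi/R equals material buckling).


L^2 = D / Sigma_a = 0.884 / 0.0396 = 22.32323 cm^2
B_m^2 = (k_inf - 1) / L^2 = (1.404 - 1) / 22.32323 = 0.01809774 /cm^2
For a bare sphere: B_g = pi/R, so R_c = pi / sqrt(B_m^2)
R_c = pi / sqrt(0.01809774) = 23.353 cm

23.353


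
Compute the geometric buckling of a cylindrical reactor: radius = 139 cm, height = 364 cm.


B^2 = (2.405/R)^2 + (pi/H)^2
B^2 = (2.405/139)^2 + (pi/364)^2
B^2 = 3.7385e-04 /cm^2

3.7385e-04


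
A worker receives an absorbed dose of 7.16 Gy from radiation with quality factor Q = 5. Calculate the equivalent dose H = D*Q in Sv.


H = D * Q
H = 7.16 * 5
H = 35.800 Sv

35.800


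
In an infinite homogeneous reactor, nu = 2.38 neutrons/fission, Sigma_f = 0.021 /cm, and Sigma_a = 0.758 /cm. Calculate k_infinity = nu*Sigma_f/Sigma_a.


k_inf = nu * Sigma_f / Sigma_a
k_inf = 2.38 * 0.021 / 0.758
k_inf = 0.065937

0.065937


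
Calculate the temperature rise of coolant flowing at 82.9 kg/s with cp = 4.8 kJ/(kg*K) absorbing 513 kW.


dT = Q / (m_dot * cp)
dT = 513 / (82.9 * 4.8)
dT = 1.2892 C

1.2892


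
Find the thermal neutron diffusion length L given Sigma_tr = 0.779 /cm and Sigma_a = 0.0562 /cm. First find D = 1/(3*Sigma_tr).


D = 1 / (3 * Sigma_tr) = 1 / (3 * 0.779) = 0.4278990 cm
L = sqrt(D / Sigma_a)
L = sqrt(0.4278990 / 0.0562)
L = 2.7593 cm

2.7593


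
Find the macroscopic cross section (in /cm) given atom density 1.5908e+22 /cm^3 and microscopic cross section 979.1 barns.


Sigma = N * sigma_barns * 1e-24
Sigma = 1.5908e+22 * 979.1 * 1e-24
Sigma = 15.576 /cm

15.576


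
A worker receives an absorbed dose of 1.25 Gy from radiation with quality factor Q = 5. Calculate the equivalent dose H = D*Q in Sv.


H = D * Q
H = 1.25 * 5
H = 6.2500 Sv

6.2500


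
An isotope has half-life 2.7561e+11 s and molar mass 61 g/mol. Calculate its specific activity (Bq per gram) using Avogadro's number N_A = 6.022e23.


lambda = ln(2) / t_half = ln(2) / 2.7561e+11 = 2.514957e-12 /s
SA = lambda * N_A / M
SA = 2.514957e-12 * 6.022e23 / 61
SA = 2.4828e+10 Bq/g

2.4828e+10


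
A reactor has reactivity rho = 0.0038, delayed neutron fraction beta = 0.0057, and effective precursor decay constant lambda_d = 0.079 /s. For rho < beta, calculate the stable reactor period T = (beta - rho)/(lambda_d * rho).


T = (beta - rho) / (lambda_d * rho)
T = (0.0057 - 0.0038) / (0.079 * 0.0038)
T = 6.3291 s

6.3291


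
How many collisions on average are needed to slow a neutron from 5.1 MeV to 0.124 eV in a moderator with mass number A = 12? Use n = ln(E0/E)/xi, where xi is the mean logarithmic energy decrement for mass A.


xi = 1 + (A-1)^2/(2A)*ln((A-1)/(A+1)) = 0.1577690 (for A = 12)
n = ln(E0/E) / xi
n = ln(5.1e6 / 0.124) / 0.1577690
n = ln(4.112903e+07) / 0.1577690 = 111.13

111.13


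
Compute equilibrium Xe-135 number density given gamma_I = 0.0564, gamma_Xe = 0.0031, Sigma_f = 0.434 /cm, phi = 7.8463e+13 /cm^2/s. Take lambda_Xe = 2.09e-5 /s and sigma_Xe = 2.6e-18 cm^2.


Xe_eq = (gamma_I + gamma_Xe) * Sigma_f * phi / (lambda_Xe + sigma_Xe * phi)
Numerator = (0.0564 + 0.0031) * 0.434 * 7.8463e+13 = 2.026150e+12
Denominator = 2.09e-5 + 2.6e-18 * 7.8463e+13 = 2.249038e-04
Xe_eq = 2.026150e+12 / 2.249038e-04 = 9.0090e+15 /cm^3

9.0090e+15


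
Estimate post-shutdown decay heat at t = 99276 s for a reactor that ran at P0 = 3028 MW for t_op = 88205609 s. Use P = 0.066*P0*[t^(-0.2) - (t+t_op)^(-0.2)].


P/P0 = 0.066 * [t^(-0.2) - (t + t_op)^(-0.2)]
P/P0 = 0.066 * [99276^(-0.2) - (99276 + 88205609)^(-0.2)]
P/P0 = 0.066 * [0.1001454 - 0.02575153] = 0.004909995
P = 3028 * 0.004909995 = 14.867 MW

14.867


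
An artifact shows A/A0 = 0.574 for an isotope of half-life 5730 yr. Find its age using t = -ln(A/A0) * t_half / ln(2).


lambda = ln(2) / t_half = ln(2) / 5730 = 1.209681e-04 /yr
t = -ln(A/A0) / lambda
t = -ln(0.574) / 1.209681e-04
t = 4589.0 yr

4589.0


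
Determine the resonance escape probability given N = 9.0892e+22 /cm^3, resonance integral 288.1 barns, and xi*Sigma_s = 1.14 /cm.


p = exp(-N * I * 1e-24 / (xi*Sigma_s))
p = exp(-9.0892e+22 * 288.1 * 1e-24 / 1.14)
p = 1.0573e-10

1.0573e-10


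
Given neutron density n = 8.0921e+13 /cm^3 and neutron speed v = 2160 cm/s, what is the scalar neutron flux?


phi = n * v
phi = 8.0921e+13 * 2160
phi = 1.7479e+17 /cm^2/s

1.7479e+17


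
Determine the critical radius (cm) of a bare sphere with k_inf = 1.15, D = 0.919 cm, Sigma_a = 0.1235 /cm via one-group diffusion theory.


L^2 = D / Sigma_a = 0.919 / 0.1235 = 7.441296 cm^2
B_m^2 = (k_inf - 1) / L^2 = (1.15 - 1) / 7.441296 = 0.02015778 /cm^2
For a bare sphere: B_g = pi/R, so R_c = pi / sqrt(B_m^2)
R_c = pi / sqrt(0.02015778) = 22.127 cm

22.127


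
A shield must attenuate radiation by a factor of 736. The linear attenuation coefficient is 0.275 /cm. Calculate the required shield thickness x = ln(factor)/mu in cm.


x = ln(factor) / mu
x = ln(736) / 0.275
x = 24.004 cm

24.004


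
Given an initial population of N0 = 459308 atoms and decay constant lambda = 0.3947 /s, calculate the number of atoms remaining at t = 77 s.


N = N0 * exp(-lambda * t)
N = 459308 * exp(-0.3947 * 77)
N = 2.9045e-08

2.9045e-08


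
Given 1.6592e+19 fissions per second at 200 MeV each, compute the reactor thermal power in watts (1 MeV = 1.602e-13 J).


P = fission_rate * E_MeV * 1.602e-13
P = 1.6592e+19 * 200 * 1.602e-13
P = 5.3161e+08 W

5.3161e+08


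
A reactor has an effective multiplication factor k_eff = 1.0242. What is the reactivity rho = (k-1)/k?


rho = (k_eff - 1) / k_eff
rho = (1.0242 - 1) / 1.0242
rho = 0.023628

0.023628


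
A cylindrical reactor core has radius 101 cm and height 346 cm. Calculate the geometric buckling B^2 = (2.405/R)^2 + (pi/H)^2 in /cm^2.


B^2 = (2.405/R)^2 + (pi/H)^2
B^2 = (2.405/101)^2 + (pi/346)^2
B^2 = 6.4945e-04 /cm^2

6.4945e-04


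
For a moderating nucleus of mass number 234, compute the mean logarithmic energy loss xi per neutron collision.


xi = 1 + (A-1)^2/(2A) * ln((A-1)/(A+1))
xi = 1 + (234-1)^2/(2*234) * ln((234-1)/(234 +1))
xi = 0.0085227

0.0085227


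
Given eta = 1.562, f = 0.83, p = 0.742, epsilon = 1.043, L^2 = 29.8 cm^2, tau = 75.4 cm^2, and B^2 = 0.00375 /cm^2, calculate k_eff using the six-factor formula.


k_inf = eta*f*p*eps = 1.562*0.83*0.742*1.043 = 1.003338
P_TNL = 1/(1 + L^2*B^2) = 1/(1 + 29.8*0.00375) = 0.8994828
P_FNL = exp(-B^2*tau) = exp(-0.00375*75.4) = 0.7537082
k_eff = k_inf * P_TNL * P_FNL = 1.003338 * 0.8994828 * 0.7537082
k_eff = 0.68021

0.68021


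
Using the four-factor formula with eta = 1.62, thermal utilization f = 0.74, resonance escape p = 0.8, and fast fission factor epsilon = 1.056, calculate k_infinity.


k_inf = eta * f * p * epsilon
k_inf = 1.62 * 0.74 * 0.8 * 1.056
k_inf = 1.0127

1.0127


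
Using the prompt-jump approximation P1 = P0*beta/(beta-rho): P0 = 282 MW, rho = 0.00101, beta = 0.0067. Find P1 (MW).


P1/P0 = beta / (beta - rho)
P1/P0 = 0.0067 / (0.0067 - 0.00101) = 1.177504
P1 = 282 * 1.177504 = 332.06 MW

332.06


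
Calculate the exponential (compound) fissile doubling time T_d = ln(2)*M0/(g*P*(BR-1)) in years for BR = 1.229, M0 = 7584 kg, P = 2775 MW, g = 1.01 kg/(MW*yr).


Breeding gain G = BR - 1 = 1.229 - 1 = 0.229
Fissile production rate = g * P * G = 1.01 * 2775 * 0.229 = 641.82975 kg/yr
T_d = ln(2) * M0 / (g * P * G)
T_d = ln(2) * 7584 / 641.82975 = 8.1904 yr

8.1904


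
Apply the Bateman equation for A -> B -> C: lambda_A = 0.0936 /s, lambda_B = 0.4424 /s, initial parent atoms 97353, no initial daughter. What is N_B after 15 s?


N_B(t) = lambda_A * N_A0 / (lambda_B - lambda_A) * [exp(-lambda_A*t) - exp(-lambda_B*t)]
exp(-0.0936*15) = 0.2456125; exp(-0.4424*15) = 0.001312266
N_B = 0.0936 * 97353 / (0.4424 - 0.0936) * (0.2456125 - 0.001312266)
N_B = 6382.2

6382.2


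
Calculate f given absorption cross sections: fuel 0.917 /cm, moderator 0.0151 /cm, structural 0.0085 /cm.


f = Sigma_a_fuel / (Sigma_a_fuel + Sigma_a_mod + Sigma_a_other)
f = 0.917 / (0.917 + 0.0151 + 0.0085)
f = 0.97491

0.97491


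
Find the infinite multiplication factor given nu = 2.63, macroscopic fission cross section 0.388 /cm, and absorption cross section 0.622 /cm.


k_inf = nu * Sigma_f / Sigma_a
k_inf = 2.63 * 0.388 / 0.622
k_inf = 1.6406

1.6406
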